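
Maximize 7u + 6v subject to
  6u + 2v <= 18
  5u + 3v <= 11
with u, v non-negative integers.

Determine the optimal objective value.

19

(u,v)=(1,2): 6·1+2·2=10≤18, 5·1+3·2=11≤11, objective 19.
(u,v)=(0,3): 6·0+2·3=6≤18, 5·0+3·3=9≤11, objective 18.
(u,v)=(1,1): 6·1+2·1=8≤18, 5·1+3·1=8≤11, objective 13.
The best lattice point is (1,2), giving 19.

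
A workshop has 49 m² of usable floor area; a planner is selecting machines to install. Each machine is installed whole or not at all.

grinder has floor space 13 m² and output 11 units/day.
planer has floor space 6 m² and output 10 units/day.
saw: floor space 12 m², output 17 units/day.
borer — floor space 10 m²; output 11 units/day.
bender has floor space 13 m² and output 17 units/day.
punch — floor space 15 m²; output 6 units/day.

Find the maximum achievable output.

Allowing fractional choices, the relaxed optimum would be about 61.8, but machines are indivisible.
grinder + saw + borer + bender: floor space 13 + 12 + 10 + 13 = 48 ≤ 49, output 11 + 17 + 11 + 17 = 56.
grinder + planer + saw + bender: floor space 13 + 6 + 12 + 13 = 44 ≤ 49, output 11 + 10 + 17 + 17 = 55.
planer + saw + borer + bender: floor space 6 + 12 + 10 + 13 = 41 ≤ 49, output 10 + 17 + 11 + 17 = 55.
Best is grinder, saw, borer, and bender with total output 56.

56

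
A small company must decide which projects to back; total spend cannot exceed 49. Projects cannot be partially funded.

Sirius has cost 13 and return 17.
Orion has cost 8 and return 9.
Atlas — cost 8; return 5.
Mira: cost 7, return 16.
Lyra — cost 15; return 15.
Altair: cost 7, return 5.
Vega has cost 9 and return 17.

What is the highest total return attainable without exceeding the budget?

Allowing fractional choices, the relaxed optimum would be about 71.0, but projects are indivisible.
Sirius + Orion + Mira + Altair + Vega: cost 13 + 8 + 7 + 7 + 9 = 44 ≤ 49, return 17 + 9 + 16 + 5 + 17 = 64.
Sirius + Mira + Lyra + Vega: cost 13 + 7 + 15 + 9 = 44 ≤ 49, return 17 + 16 + 15 + 17 = 65.
Best is Sirius, Mira, Lyra, and Vega with total return 65.

65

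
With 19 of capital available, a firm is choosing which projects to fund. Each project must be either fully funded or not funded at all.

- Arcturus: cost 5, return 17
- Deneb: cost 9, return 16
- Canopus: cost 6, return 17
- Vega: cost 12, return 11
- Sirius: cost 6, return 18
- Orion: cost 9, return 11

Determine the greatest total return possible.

Allowing fractional choices, the relaxed optimum would be about 55.6, but projects are indivisible.
Canopus + Sirius: cost 6 + 6 = 12 ≤ 19, return 17 + 18 = 35.
Arcturus + Canopus + Sirius: cost 5 + 6 + 6 = 17 ≤ 19, return 17 + 17 + 18 = 52.
Arcturus + Sirius: cost 5 + 6 = 11 ≤ 19, return 17 + 18 = 35.
Best is Arcturus, Canopus, and Sirius with total return 52.

52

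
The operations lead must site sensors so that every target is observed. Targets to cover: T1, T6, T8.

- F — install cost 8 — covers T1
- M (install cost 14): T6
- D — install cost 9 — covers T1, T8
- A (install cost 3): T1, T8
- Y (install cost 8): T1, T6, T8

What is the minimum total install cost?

8

This is a weighted set-cover instance.
The greedy cost-per-new-target heuristic would pick A and Y for 11, but a cheaper cover exists.
Y alone covers T1, T6, T8 — every target.
Total install cost: 8.
No cover costs less than 8.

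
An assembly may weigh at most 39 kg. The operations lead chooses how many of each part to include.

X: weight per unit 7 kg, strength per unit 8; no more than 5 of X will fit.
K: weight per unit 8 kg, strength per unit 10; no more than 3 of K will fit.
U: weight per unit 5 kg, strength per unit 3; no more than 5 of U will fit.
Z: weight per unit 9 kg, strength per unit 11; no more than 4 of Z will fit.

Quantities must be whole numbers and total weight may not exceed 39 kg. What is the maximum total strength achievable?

47

K has the best ratio (10/8); taking only K gives at most 3×10 = 30 (stopped by the supply cap of 3).
Mixing does better — 2×X, 2×K, and 1×Z: weight 39 ≤ 39, strength 2·8 + 2·10 + 1·11 = 47.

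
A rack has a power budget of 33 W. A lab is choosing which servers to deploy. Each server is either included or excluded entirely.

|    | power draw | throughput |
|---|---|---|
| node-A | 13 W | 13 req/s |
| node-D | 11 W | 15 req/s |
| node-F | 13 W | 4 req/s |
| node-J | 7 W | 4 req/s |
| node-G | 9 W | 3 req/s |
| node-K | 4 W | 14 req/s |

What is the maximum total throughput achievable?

Take node-A, node-D, and node-K: power draw 13 + 11 + 4 = 28 ≤ 33, throughput 13 + 15 + 14 = 42.
No other feasible combination does better.

42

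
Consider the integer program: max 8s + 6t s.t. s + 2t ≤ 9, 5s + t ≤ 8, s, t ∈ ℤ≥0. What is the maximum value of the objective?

26

The continuous relaxation peaks at (0.778, 4.11) with value 30.89; rounding to a feasible lattice point costs some objective.
(s,t)=(1,3): 1·1+2·3=7≤9, 5·1+1·3=8≤8, objective 26.
(s,t)=(0,4): 1·0+2·4=8≤9, 5·0+1·4=4≤8, objective 24.
(s,t)=(1,2): 1·1+2·2=5≤9, 5·1+1·2=7≤8, objective 20.
(s,t)=(0,3): 1·0+2·3=6≤9, 5·0+1·3=3≤8, objective 18.
Maximum is 26 at (s,t)=(1,3).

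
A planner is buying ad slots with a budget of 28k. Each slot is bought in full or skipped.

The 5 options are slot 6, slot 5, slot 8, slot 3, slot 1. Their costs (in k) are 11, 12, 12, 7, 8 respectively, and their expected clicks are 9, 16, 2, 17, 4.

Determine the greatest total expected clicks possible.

slot 5 + slot 3: cost 12 + 7 = 19 ≤ 28, expected clicks 16 + 17 = 33.
slot 5 + slot 3 + slot 1: cost 12 + 7 + 8 = 27 ≤ 28, expected clicks 16 + 17 + 4 = 37.
slot 6 + slot 3 + slot 1: cost 11 + 7 + 8 = 26 ≤ 28, expected clicks 9 + 17 + 4 = 30.
Best is slot 5, slot 3, and slot 1 with total expected clicks 37.

37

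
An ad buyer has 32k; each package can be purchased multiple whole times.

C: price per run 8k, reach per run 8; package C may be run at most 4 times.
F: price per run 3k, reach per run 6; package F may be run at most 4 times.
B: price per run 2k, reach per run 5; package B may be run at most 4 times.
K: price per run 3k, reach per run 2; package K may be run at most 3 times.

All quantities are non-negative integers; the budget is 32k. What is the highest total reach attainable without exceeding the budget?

B has the best ratio (5/2); taking only B gives at most 4×5 = 20 (stopped by the supply cap of 4).
Mixing does better — 1×C, 4×F, 4×B, and 1×K: price 31 ≤ 32, reach 1·8 + 4·6 + 4·5 + 1·2 = 54.

54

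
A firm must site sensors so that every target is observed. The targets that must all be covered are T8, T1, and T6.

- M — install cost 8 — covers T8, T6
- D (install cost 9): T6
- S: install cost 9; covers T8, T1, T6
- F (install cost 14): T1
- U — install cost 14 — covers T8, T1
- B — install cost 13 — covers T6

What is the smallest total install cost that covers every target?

This is a weighted set-cover instance.
S alone covers T8, T1, T6 — every target.
Total install cost: 9.
No cover costs less than 9.

9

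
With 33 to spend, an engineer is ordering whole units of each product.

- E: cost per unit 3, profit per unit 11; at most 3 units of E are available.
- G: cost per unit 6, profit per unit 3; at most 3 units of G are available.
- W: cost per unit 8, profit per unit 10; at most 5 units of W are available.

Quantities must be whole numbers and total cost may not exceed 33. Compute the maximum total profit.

63

3×E, 1×G, and 2×W: cost 31 ≤ 33, profit 3·11 + 1·3 + 2·10 = 56.
3×E and 3×W: cost 33 ≤ 33, profit 3·11 + 3·10 = 63.
Best is 63.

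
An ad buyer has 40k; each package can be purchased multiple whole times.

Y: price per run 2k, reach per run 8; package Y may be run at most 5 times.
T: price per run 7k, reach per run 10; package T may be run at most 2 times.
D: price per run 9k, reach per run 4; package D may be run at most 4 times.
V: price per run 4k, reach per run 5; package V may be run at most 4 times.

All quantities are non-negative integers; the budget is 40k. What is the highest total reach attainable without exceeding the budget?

80

Y has the best ratio (8/2); taking only Y gives at most 5×8 = 40 (stopped by the supply cap of 5).
Mixing does better — 5×Y, 2×T, and 4×V: price 40 ≤ 40, reach 5·8 + 2·10 + 4·5 = 80.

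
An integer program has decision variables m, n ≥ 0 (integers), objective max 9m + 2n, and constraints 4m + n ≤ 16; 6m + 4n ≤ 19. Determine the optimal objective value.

(m,n)=(3,0) is feasible, giving 27.
(m,n)=(2,1) is feasible, giving 20.
The best lattice point is (3,0), giving 27.

27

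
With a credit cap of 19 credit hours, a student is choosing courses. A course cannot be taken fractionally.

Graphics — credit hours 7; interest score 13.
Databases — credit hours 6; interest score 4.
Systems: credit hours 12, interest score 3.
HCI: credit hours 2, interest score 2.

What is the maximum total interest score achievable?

Take Graphics, Databases, and HCI: credit hours 7 + 6 + 2 = 15 ≤ 19, interest score 13 + 4 + 2 = 19.
No other feasible combination does better.

19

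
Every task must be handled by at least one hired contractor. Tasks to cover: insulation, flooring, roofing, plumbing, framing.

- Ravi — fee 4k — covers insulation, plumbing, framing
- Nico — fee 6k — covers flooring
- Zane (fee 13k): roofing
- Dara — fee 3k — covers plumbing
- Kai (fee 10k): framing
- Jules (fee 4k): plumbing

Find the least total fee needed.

23

This is an integer covering problem.
Choose Ravi, Nico, and Zane: together they cover insulation, flooring, roofing, plumbing, framing — every task.
Total fee: 4 + 6 + 13 = 23.
No cover costs less than 23.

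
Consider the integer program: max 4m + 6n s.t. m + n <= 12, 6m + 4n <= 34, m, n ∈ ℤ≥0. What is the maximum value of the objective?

The continuous relaxation peaks at (0, 8.5) with value 51.00; rounding to a feasible lattice point costs some objective.
(m,n)=(0,8): 1·0+1·8=8≤12, 6·0+4·8=32≤34, objective 48.
(m,n)=(1,7): 1·1+1·7=8≤12, 6·1+4·7=34≤34, objective 46.
Maximum is 48 at (m,n)=(0,8).

48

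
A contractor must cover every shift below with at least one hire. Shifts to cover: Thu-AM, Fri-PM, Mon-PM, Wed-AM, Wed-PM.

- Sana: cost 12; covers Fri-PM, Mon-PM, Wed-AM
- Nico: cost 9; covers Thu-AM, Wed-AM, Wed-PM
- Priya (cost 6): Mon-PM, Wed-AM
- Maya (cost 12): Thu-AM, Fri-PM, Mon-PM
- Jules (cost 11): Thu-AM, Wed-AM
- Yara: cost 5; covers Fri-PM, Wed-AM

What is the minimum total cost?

20

This is an integer covering problem.
Choose Nico, Priya, and Yara: together they cover Thu-AM, Fri-PM, Mon-PM, Wed-AM, Wed-PM — every shift.
Total cost: 9 + 6 + 5 = 20.
No cover costs less than 20.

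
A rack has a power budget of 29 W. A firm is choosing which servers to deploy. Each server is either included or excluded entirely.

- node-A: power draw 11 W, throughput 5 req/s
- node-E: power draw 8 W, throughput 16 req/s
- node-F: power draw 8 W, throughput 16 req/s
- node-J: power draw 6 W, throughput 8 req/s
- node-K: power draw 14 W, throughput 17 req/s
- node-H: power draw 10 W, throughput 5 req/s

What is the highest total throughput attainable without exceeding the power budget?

41

Treat it as a binary knapsack problem.
node-F + node-J + node-K: power draw 8 + 6 + 14 = 28 ≤ 29, throughput 16 + 8 + 17 = 41.
node-E + node-J + node-K: power draw 8 + 6 + 14 = 28 ≤ 29, throughput 16 + 8 + 17 = 41.
The maximum throughput is 41; one optimal choice is node-E, node-J, and node-K.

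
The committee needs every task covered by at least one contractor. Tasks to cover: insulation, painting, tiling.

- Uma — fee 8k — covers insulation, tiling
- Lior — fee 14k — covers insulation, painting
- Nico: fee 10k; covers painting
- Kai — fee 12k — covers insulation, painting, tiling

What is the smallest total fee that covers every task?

12

This is an integer covering problem.
The greedy cost-per-new-task heuristic would pick Uma and Nico for 18, but a cheaper cover exists.
Kai alone covers insulation, painting, tiling — every task.
Total fee: 12.
No cover costs less than 12.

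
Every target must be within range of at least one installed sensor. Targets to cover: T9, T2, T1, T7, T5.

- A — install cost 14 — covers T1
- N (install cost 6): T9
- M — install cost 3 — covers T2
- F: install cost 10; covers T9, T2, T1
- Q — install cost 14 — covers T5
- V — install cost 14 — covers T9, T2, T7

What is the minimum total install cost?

38

The greedy cost-per-new-target heuristic would pick M, F, Q, and V for 41, but a cheaper cover exists.
Choose F, Q, and V: together they cover T9, T2, T1, T7, T5 — every target.
Total install cost: 10 + 14 + 14 = 38.
No cover costs less than 38.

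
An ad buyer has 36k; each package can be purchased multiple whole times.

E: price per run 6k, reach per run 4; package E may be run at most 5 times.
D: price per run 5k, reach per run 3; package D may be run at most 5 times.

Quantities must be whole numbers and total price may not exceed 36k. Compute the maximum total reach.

5×E and 1×D: price 35 ≤ 36, reach 5·4 + 1·3 = 23.
4×E and 2×D: price 34 ≤ 36, reach 4·4 + 2·3 = 22.
Best is 23.

23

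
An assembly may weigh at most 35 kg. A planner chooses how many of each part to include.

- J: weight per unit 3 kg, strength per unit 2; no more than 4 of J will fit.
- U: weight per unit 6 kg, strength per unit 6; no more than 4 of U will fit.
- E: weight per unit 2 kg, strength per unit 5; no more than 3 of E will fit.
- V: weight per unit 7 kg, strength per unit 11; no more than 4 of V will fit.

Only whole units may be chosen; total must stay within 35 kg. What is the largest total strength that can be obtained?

This is a bounded integer knapsack.
E has the best ratio (5/2); taking only E gives at most 3×5 = 15 (stopped by the supply cap of 3).
Mixing does better — 3×E and 4×V: weight 34 ≤ 35, strength 3·5 + 4·11 = 59.

59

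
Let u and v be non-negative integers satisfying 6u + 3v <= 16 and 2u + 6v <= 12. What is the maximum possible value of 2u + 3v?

The continuous relaxation peaks at (2, 1.33) with value 8.00; rounding to a feasible lattice point costs some objective.
(u,v)=(2,1): 6·2+3·1=15≤16, 2·2+6·1=10≤12, objective 7.
(u,v)=(1,1): 6·1+3·1=9≤16, 2·1+6·1=8≤12, objective 5.
(u,v)=(2,0): 6·2+3·0=12≤16, 2·2+6·0=4≤12, objective 4.
No feasible integer point exceeds 7.

7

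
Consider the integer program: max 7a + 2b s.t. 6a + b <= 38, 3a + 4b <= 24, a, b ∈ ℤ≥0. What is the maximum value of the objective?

44

Relaxing integrality, the LP optimum is 45.52 at (a,b) = (6.1, 1.43), which is not an integer point.
(a,b)=(6,1): 6·6+1·1=37≤38, 3·6+4·1=22≤24, objective 44.
(a,b)=(6,0): 6·6+1·0=36≤38, 3·6+4·0=18≤24, objective 42.
(a,b)=(5,2): 6·5+1·2=32≤38, 3·5+4·2=23≤24, objective 39.
(a,b)=(5,1): 6·5+1·1=31≤38, 3·5+4·1=19≤24, objective 37.
No feasible integer point exceeds 44.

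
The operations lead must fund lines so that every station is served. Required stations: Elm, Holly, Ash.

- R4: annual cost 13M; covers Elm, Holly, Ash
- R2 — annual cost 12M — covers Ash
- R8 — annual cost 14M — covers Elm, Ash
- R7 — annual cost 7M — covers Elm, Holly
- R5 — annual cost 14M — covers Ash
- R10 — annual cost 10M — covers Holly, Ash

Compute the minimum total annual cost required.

This is a weighted set-cover instance.
The greedy cost-per-new-station heuristic would pick R7 and R10 for 17, but a cheaper cover exists.
R4 alone covers Elm, Holly, Ash — every station.
Total annual cost: 13.
No cover costs less than 13.

13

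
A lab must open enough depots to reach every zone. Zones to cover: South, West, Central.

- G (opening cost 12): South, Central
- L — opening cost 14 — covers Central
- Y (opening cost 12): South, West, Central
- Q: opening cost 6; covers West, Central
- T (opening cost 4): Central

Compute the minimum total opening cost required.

This is an integer covering problem.
The greedy cost-per-new-zone heuristic would pick Q and G for 18, but a cheaper cover exists.
Y alone covers South, West, Central — every zone.
Total opening cost: 12.
No cover costs less than 12.

12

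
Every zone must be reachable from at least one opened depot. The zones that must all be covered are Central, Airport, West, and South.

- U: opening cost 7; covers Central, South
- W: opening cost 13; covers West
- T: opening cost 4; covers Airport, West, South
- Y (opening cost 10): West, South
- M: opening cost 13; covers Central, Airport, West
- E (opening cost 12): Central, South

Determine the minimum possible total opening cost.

Choose U and T: together they cover Central, Airport, West, South — every zone.
Total opening cost: 7 + 4 = 11.
No cover costs less than 11.

11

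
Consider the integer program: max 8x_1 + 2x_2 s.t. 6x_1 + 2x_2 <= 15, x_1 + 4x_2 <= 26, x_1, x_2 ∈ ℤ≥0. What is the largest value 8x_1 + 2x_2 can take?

The continuous relaxation peaks at (2.5, 0) with value 20.00; rounding to a feasible lattice point costs some objective.
(x_1,x_2)=(2,1): 6·2+2·1=14≤15, 1·2+4·1=6≤26, objective 18.
(x_1,x_2)=(2,0): 6·2+2·0=12≤15, 1·2+4·0=2≤26, objective 16.
Maximum is 18 at (x_1,x_2)=(2,1).

18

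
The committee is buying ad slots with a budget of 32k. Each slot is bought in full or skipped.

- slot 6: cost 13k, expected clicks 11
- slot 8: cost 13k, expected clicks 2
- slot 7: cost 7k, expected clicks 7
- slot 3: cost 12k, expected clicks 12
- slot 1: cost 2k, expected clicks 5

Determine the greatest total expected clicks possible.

Allowing fractional choices, the relaxed optimum would be about 33.3, but ad slots are indivisible.
slot 7 + slot 3 + slot 1: cost 7 + 12 + 2 = 21 ≤ 32, expected clicks 7 + 12 + 5 = 24.
slot 6 + slot 7 + slot 3: cost 13 + 7 + 12 = 32 ≤ 32, expected clicks 11 + 7 + 12 = 30.
slot 6 + slot 3 + slot 1: cost 13 + 12 + 2 = 27 ≤ 32, expected clicks 11 + 12 + 5 = 28.
Best is slot 6, slot 7, and slot 3 with total expected clicks 30.

30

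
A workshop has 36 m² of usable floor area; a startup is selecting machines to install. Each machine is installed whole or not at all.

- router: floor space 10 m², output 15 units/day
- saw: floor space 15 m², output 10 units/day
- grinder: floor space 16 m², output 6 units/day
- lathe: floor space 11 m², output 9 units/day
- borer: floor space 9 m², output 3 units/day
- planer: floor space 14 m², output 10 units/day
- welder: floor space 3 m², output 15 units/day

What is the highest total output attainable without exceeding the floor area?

43

router + planer + welder: floor space 10 + 14 + 3 = 27 ≤ 36, output 15 + 10 + 15 = 40.
router + lathe + borer + welder: floor space 10 + 11 + 9 + 3 = 33 ≤ 36, output 15 + 9 + 3 + 15 = 42.
router + borer + planer + welder: floor space 10 + 9 + 14 + 3 = 36 ≤ 36, output 15 + 3 + 10 + 15 = 43.
Best is router, borer, planer, and welder with total output 43.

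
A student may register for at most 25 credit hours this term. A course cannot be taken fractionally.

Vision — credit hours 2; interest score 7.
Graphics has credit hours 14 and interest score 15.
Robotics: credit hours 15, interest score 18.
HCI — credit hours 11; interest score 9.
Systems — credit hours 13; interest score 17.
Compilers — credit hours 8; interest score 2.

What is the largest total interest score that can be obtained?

Take Vision, Robotics, and Compilers: credit hours 2 + 15 + 8 = 25 ≤ 25, interest score 7 + 18 + 2 = 27.
No other feasible combination does better.

27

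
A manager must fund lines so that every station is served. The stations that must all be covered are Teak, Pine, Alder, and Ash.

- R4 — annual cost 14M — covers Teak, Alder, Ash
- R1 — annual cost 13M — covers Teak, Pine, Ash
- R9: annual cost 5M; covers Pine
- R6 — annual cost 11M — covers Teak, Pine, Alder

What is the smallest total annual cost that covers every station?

19

This is a weighted set-cover instance.
The greedy cost-per-new-station heuristic would pick R6 and R1 for 24, but a cheaper cover exists.
Choose R4 and R9: together they cover Teak, Pine, Alder, Ash — every station.
Total annual cost: 14 + 5 = 19.
No cover costs less than 19.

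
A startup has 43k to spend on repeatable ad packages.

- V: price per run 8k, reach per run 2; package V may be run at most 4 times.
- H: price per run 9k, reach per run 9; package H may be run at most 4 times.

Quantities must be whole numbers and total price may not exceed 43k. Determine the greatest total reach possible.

H has the best ratio (9/9); taking only H gives at most 4×9 = 36 (stopped by the price limit).
Optimal: 4×H: price 36 ≤ 43, reach 4·9 = 36.

36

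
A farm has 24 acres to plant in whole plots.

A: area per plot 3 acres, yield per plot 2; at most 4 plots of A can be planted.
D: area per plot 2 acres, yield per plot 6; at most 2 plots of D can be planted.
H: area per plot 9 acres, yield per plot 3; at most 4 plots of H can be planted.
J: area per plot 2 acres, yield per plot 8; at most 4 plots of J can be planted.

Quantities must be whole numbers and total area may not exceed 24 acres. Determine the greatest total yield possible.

This is a bounded integer knapsack.
Take 4×A, 2×D, and 4×J: area 24 ≤ 24, yield 4·2 + 2·6 + 4·8 = 52.
J has the best ratio (8/2) and is taken to its limit of 4; remaining capacity is filled optimally with the others.

52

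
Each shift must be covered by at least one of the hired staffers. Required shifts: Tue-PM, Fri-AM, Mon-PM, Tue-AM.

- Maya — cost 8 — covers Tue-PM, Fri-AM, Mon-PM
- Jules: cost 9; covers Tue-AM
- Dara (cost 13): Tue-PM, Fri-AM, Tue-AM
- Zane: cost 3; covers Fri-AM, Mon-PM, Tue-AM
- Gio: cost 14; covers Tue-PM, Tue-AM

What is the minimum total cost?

11

This is an integer covering problem.
Choose Maya and Zane: together they cover Tue-PM, Fri-AM, Mon-PM, Tue-AM — every shift.
Total cost: 8 + 3 = 11.
No cover costs less than 11.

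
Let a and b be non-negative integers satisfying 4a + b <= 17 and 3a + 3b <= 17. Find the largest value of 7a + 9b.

45

The continuous relaxation peaks at (0, 5.67) with value 51.00; rounding to a feasible lattice point costs some objective.
(a,b)=(0,5) is feasible, giving 45.
(a,b)=(1,4) is feasible, giving 43.
(a,b)=(0,4) is feasible, giving 36.
The best lattice point is (0,5), giving 45.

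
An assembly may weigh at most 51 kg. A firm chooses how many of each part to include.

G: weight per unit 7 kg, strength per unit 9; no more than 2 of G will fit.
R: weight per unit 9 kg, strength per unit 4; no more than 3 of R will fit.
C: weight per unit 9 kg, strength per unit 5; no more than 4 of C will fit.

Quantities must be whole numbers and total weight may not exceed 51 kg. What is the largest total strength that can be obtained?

38

This is a bounded integer knapsack.
Take 2×G and 4×C: weight 50 ≤ 51, strength 2·9 + 4·5 = 38.
G has the best ratio (9/7) and is taken to its limit of 2; remaining capacity is filled optimally with the others.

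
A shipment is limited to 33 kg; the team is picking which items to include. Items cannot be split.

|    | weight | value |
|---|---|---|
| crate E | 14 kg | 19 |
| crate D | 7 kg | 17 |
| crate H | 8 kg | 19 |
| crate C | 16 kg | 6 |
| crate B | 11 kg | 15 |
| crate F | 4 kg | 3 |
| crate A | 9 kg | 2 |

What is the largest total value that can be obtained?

58

This is an integer program with binary decision variables.
crate E + crate D + crate H + crate F: weight 14 + 7 + 8 + 4 = 33 ≤ 33, value 19 + 17 + 19 + 3 = 58.
crate E + crate D + crate H: weight 14 + 7 + 8 = 29 ≤ 33, value 19 + 17 + 19 = 55.
Best is crate E, crate D, crate H, and crate F with total value 58.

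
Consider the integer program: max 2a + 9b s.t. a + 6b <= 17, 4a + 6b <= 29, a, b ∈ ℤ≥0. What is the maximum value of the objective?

(a,b)=(4,2) is feasible, giving 26.
(a,b)=(3,2) is feasible, giving 24.
(a,b)=(5,1) is feasible, giving 19.
The best lattice point is (4,2), giving 26.

26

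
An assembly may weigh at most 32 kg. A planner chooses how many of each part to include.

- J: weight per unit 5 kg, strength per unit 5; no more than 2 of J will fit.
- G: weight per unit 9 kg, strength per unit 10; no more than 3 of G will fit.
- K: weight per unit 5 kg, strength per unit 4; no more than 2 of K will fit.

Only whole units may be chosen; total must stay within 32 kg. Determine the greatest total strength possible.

This is a bounded integer knapsack.
Take 1×J and 3×G: weight 32 ≤ 32, strength 1·5 + 3·10 = 35.
G has the best ratio (10/9) and is taken to its limit of 3; remaining capacity is filled optimally with the others.

35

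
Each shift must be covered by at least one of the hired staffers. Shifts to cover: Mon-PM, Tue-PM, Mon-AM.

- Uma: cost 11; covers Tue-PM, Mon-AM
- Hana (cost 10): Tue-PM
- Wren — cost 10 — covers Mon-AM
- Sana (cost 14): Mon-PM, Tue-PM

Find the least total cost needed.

Choose Wren and Sana: together they cover Mon-PM, Tue-PM, Mon-AM — every shift.
Total cost: 10 + 14 = 24.

24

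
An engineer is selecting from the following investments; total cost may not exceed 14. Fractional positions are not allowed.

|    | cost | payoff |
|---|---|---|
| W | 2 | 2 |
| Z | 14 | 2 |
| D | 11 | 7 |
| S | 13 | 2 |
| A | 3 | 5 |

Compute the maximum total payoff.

12

This is a 0-1 knapsack instance.
Take D and A: cost 11 + 3 = 14 ≤ 14, payoff 7 + 5 = 12.
No other feasible combination does better.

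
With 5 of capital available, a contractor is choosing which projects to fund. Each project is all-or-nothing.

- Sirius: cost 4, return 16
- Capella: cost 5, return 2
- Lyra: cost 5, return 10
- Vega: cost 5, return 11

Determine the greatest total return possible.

16

This is an integer program with binary decision variables.
Allowing fractional choices, the relaxed optimum would be about 18.2, but projects are indivisible.
Sirius: cost 4 ≤ 5, return 16.
Lyra: cost 5 ≤ 5, return 10.
Vega: cost 5 ≤ 5, return 11.
Best is Sirius with total return 16.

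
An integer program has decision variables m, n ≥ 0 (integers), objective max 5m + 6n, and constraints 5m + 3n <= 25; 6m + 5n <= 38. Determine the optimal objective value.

(m,n)=(0,7): 5·0+3·7=21≤25, 6·0+5·7=35≤38, objective 42.
(m,n)=(1,6): 5·1+3·6=23≤25, 6·1+5·6=36≤38, objective 41.
(m,n)=(0,6): 5·0+3·6=18≤25, 6·0+5·6=30≤38, objective 36.
Maximum is 42 at (m,n)=(0,7).

42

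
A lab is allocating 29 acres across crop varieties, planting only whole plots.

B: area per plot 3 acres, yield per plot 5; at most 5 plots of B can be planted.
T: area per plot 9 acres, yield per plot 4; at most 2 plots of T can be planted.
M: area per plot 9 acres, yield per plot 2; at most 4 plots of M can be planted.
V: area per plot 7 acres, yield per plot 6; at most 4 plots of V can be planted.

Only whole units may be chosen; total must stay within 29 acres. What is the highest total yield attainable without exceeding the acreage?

37

B has the best ratio (5/3); taking only B gives at most 5×5 = 25 (stopped by the supply cap of 5).
Mixing does better — 5×B and 2×V: area 29 ≤ 29, yield 5·5 + 2·6 = 37.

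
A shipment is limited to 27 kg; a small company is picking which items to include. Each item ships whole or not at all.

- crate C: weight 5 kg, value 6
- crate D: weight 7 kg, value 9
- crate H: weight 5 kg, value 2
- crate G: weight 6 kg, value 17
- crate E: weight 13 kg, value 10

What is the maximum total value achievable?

This is an integer program with binary decision variables.
Allowing fractional choices, the relaxed optimum would be about 38.9, but items are indivisible.
crate D + crate G + crate E: weight 7 + 6 + 13 = 26 ≤ 27, value 9 + 17 + 10 = 36.
crate C + crate D + crate H + crate G: weight 5 + 7 + 5 + 6 = 23 ≤ 27, value 6 + 9 + 2 + 17 = 34.
crate C + crate G + crate E: weight 5 + 6 + 13 = 24 ≤ 27, value 6 + 17 + 10 = 33.
Best is crate D, crate G, and crate E with total value 36.

36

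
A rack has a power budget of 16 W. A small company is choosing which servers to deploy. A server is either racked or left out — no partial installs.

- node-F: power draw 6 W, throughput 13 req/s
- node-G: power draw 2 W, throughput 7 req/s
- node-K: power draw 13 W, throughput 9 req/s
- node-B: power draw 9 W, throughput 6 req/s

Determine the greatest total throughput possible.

Take node-F and node-G: power draw 6 + 2 = 8 ≤ 16, throughput 13 + 7 = 20.
No other feasible combination does better.

20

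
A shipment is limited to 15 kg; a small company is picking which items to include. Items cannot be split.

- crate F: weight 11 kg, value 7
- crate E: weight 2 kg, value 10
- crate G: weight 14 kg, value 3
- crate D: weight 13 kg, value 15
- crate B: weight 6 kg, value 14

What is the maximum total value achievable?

Allowing fractional choices, the relaxed optimum would be about 32.1, but items are indivisible.
crate F + crate E: weight 11 + 2 = 13 ≤ 15, value 7 + 10 = 17.
crate E + crate D: weight 2 + 13 = 15 ≤ 15, value 10 + 15 = 25.
crate E + crate B: weight 2 + 6 = 8 ≤ 15, value 10 + 14 = 24.
Best is crate E and crate D with total value 25.

25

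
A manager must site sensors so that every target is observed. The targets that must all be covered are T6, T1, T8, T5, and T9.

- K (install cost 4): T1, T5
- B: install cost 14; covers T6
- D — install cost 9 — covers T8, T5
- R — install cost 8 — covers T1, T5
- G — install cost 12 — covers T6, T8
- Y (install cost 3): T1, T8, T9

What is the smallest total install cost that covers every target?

Choose K, G, and Y: together they cover T6, T1, T8, T5, T9 — every target.
Total install cost: 4 + 12 + 3 = 19.
No cover costs less than 19.

19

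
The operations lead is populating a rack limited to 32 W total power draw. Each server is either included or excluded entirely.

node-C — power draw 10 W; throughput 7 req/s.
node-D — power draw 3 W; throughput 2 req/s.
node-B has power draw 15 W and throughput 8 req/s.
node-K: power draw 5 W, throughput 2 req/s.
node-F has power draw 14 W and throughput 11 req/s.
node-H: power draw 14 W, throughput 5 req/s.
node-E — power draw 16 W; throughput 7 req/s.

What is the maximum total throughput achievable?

22

node-D + node-B + node-F: power draw 3 + 15 + 14 = 32 ≤ 32, throughput 2 + 8 + 11 = 21.
node-C + node-D + node-K + node-F: power draw 10 + 3 + 5 + 14 = 32 ≤ 32, throughput 7 + 2 + 2 + 11 = 22.
Best is node-C, node-D, node-K, and node-F with total throughput 22.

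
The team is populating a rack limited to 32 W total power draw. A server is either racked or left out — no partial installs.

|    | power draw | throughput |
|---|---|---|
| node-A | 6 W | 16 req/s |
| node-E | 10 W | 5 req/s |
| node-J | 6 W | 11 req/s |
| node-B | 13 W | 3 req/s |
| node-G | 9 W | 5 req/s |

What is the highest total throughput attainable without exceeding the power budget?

Allowing fractional choices, the relaxed optimum would be about 37.2, but servers are indivisible.
node-A + node-E + node-J + node-G: power draw 6 + 10 + 6 + 9 = 31 ≤ 32, throughput 16 + 5 + 11 + 5 = 37.
node-A + node-E + node-J: power draw 6 + 10 + 6 = 22 ≤ 32, throughput 16 + 5 + 11 = 32.
node-A + node-J + node-G: power draw 6 + 6 + 9 = 21 ≤ 32, throughput 16 + 11 + 5 = 32.
Best is node-A, node-E, node-J, and node-G with total throughput 37.

37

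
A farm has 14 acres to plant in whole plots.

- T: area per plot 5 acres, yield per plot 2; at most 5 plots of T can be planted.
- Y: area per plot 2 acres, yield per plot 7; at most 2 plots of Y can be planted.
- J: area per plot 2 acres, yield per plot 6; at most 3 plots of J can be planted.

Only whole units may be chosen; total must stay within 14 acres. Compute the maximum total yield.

Y has the best ratio (7/2); taking only Y gives at most 2×7 = 14 (stopped by the supply cap of 2).
Mixing does better — 2×Y and 3×J: area 10 ≤ 14, yield 2·7 + 3·6 = 32.

32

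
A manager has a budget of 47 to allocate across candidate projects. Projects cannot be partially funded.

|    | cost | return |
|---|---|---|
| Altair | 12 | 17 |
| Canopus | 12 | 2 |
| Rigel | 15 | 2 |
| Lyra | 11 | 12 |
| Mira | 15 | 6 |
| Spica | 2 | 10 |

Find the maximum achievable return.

45

Treat it as a binary knapsack problem.
Allowing fractional choices, the relaxed optimum would be about 46.2, but projects are indivisible.
Altair + Lyra + Mira + Spica: cost 12 + 11 + 15 + 2 = 40 ≤ 47, return 17 + 12 + 6 + 10 = 45.
Altair + Rigel + Lyra + Spica: cost 12 + 15 + 11 + 2 = 40 ≤ 47, return 17 + 2 + 12 + 10 = 41.
Altair + Canopus + Lyra + Spica: cost 12 + 12 + 11 + 2 = 37 ≤ 47, return 17 + 2 + 12 + 10 = 41.
Best is Altair, Lyra, Mira, and Spica with total return 45.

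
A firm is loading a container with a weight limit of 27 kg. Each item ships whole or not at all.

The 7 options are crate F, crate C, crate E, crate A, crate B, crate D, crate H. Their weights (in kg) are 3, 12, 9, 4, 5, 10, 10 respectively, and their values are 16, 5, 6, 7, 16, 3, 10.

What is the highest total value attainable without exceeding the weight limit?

49

Take crate F, crate A, crate B, and crate H: weight 3 + 4 + 5 + 10 = 22 ≤ 27, value 16 + 7 + 16 + 10 = 49.
No other feasible combination does better.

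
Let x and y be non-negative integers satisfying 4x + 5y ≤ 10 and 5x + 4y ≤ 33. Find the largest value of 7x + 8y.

16

(x,y)=(0,2): 4·0+5·2=10≤10, 5·0+4·2=8≤33, objective 16.
(x,y)=(1,1): 4·1+5·1=9≤10, 5·1+4·1=9≤33, objective 15.
(x,y)=(2,0): 4·2+5·0=8≤10, 5·2+4·0=10≤33, objective 14.
(x,y)=(0,1): 4·0+5·1=5≤10, 5·0+4·1=4≤33, objective 8.
No feasible integer point exceeds 16.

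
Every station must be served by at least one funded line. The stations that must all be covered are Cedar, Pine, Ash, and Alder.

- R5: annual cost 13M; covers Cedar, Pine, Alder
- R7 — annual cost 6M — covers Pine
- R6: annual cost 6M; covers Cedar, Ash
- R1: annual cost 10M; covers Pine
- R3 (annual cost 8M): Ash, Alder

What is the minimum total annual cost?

19

This is a weighted set-cover instance.
The greedy cost-per-new-station heuristic would pick R6, R7, and R3 for 20, but a cheaper cover exists.
Choose R5 and R6: together they cover Cedar, Pine, Ash, Alder — every station.
Total annual cost: 13 + 6 = 19.
No cover costs less than 19.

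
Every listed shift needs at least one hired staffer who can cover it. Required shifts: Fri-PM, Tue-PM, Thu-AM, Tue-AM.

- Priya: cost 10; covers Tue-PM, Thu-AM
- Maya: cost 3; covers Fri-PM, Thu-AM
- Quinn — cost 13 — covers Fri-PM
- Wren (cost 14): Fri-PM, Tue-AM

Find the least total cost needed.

The greedy cost-per-new-shift heuristic would pick Maya, Priya, and Wren for 27, but a cheaper cover exists.
Choose Priya and Wren: together they cover Fri-PM, Tue-PM, Thu-AM, Tue-AM — every shift.
Total cost: 10 + 14 = 24.
No cover costs less than 24.

24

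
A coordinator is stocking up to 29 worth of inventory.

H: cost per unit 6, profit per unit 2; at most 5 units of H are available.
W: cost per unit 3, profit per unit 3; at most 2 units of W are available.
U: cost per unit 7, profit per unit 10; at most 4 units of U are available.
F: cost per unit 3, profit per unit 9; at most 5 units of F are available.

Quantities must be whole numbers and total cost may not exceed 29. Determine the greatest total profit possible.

This is a bounded integer knapsack.
F has the best ratio (9/3); taking only F gives at most 5×9 = 45 (stopped by the supply cap of 5).
Mixing does better — 2×U and 5×F: cost 29 ≤ 29, profit 2·10 + 5·9 = 65.

65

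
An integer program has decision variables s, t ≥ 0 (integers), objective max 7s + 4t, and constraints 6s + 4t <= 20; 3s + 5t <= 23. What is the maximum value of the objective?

(s,t)=(2,2) is feasible, giving 22.
(s,t)=(3,0) is feasible, giving 21.
(s,t)=(1,3) is feasible, giving 19.
The best lattice point is (2,2), giving 22.

22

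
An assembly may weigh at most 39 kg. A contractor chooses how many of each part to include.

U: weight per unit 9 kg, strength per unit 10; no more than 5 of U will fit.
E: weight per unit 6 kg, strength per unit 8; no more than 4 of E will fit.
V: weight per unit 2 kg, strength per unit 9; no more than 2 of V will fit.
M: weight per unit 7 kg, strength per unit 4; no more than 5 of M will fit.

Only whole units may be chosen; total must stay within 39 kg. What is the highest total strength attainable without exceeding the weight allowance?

This is a bounded integer knapsack.
1×U, 3×E, 2×V, and 1×M: weight 38 ≤ 39, strength 1·10 + 3·8 + 2·9 + 1·4 = 56.
1×U, 4×E, and 2×V: weight 37 ≤ 39, strength 1·10 + 4·8 + 2·9 = 60.
Best is 60.

60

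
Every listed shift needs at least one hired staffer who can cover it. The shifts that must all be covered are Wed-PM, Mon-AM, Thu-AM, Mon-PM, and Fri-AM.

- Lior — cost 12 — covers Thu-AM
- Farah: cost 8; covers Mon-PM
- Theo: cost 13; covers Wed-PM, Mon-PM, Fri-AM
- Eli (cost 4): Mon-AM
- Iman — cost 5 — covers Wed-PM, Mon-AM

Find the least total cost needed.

29

This is an integer covering problem.
Choose Lior, Theo, and Eli: together they cover Wed-PM, Mon-AM, Thu-AM, Mon-PM, Fri-AM — every shift.
Total cost: 12 + 13 + 4 = 29.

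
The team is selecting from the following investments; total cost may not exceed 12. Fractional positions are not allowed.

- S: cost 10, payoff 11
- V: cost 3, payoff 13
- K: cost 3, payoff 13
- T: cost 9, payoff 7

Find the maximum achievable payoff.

Take V and K: cost 3 + 3 = 6 ≤ 12, payoff 13 + 13 = 26.
No other feasible combination does better.

26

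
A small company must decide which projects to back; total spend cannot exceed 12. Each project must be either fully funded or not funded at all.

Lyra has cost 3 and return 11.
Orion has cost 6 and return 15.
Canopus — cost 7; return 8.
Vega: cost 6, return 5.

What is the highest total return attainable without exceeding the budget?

Allowing fractional choices, the relaxed optimum would be about 29.4, but projects are indivisible.
Lyra + Orion: cost 3 + 6 = 9 ≤ 12, return 11 + 15 = 26.
Lyra + Canopus: cost 3 + 7 = 10 ≤ 12, return 11 + 8 = 19.
Orion + Vega: cost 6 + 6 = 12 ≤ 12, return 15 + 5 = 20.
Best is Lyra and Orion with total return 26.

26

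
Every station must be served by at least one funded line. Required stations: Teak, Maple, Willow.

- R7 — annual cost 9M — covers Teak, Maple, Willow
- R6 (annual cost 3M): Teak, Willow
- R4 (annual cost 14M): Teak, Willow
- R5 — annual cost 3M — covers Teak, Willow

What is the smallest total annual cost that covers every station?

9

R7 alone covers Teak, Maple, Willow — every station.
Total annual cost: 9.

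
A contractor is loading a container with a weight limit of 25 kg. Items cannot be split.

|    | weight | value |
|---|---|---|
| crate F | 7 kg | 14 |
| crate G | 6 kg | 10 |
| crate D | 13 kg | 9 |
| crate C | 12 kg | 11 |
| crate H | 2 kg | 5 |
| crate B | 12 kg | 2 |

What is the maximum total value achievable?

35

Treat it as a binary knapsack problem.
Allowing fractional choices, the relaxed optimum would be about 38.2, but items are indivisible.
crate F + crate C + crate H: weight 7 + 12 + 2 = 21 ≤ 25, value 14 + 11 + 5 = 30.
crate F + crate G + crate C: weight 7 + 6 + 12 = 25 ≤ 25, value 14 + 10 + 11 = 35.
crate F + crate G + crate H: weight 7 + 6 + 2 = 15 ≤ 25, value 14 + 10 + 5 = 29.
Best is crate F, crate G, and crate C with total value 35.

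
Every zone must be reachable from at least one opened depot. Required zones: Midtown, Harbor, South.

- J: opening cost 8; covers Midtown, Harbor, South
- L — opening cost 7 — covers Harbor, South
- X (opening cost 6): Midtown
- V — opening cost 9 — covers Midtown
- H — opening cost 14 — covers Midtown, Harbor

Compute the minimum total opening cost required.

8

J alone covers Midtown, Harbor, South — every zone.
Total opening cost: 8.
No cover costs less than 8.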